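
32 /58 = 16 /29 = 0.55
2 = 2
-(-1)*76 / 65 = 76 / 65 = 1.17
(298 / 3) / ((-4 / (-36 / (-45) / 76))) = -0.26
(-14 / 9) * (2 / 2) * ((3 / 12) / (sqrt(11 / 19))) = -7 * sqrt(209) / 198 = -0.51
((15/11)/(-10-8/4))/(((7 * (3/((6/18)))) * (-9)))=0.00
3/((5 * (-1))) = -0.60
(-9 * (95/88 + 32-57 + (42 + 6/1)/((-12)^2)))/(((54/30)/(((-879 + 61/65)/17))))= -13669223/2244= -6091.45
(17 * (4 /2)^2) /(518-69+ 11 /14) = 952 /6297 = 0.15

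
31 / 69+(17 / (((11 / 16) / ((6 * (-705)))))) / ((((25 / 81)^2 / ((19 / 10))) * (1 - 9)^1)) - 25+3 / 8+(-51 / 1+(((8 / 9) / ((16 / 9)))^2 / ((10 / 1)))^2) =7914924462983 / 30360000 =260702.39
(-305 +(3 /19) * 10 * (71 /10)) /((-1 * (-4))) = -2791 /38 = -73.45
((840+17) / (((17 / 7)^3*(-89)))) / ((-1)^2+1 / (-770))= -226342270 / 336250633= -0.67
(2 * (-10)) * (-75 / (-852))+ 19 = 1224 / 71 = 17.24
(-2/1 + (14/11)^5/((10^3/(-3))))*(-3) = 121393302/20131375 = 6.03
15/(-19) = -15/19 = -0.79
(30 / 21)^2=100 / 49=2.04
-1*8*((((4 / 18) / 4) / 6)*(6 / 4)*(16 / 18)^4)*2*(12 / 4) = -0.42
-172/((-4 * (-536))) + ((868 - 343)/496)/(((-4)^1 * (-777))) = -392893/4918336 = -0.08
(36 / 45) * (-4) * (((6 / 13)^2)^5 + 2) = -4412439197984 / 689292459245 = -6.40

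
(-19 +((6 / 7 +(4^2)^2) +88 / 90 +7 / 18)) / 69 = 50237 / 14490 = 3.47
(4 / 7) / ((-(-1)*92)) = 1 / 161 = 0.01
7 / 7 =1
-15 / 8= -1.88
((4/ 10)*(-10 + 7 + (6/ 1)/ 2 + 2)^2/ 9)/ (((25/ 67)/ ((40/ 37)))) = 4288/ 8325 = 0.52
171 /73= 2.34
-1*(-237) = 237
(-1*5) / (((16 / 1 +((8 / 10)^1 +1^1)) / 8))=-200 / 89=-2.25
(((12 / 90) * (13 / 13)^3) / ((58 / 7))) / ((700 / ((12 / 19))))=1 / 68875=0.00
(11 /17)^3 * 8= 10648 /4913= 2.17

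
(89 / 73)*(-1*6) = -534 / 73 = -7.32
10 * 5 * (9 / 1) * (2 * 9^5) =53144100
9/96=3/32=0.09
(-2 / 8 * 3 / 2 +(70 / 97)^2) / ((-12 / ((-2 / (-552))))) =-10973 / 249300864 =-0.00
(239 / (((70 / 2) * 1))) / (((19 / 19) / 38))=9082 / 35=259.49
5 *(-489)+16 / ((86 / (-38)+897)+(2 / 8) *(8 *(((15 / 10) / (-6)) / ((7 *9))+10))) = -5354171841 / 2189861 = -2444.98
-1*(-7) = 7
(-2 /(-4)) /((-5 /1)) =-1 /10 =-0.10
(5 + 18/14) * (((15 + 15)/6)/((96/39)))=715/56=12.77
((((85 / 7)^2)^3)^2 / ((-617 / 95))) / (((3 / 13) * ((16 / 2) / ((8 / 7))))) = -175668570063172567138671875 / 179341558263357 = -979519592470.64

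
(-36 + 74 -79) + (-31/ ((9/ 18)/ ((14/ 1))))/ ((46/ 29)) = -13529/ 23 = -588.22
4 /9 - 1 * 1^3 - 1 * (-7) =58 /9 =6.44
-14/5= -2.80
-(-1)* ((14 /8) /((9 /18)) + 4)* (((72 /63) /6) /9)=10 /63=0.16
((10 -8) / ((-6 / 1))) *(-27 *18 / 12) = 27 / 2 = 13.50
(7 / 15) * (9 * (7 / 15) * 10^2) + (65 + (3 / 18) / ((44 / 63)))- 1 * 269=-683 / 88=-7.76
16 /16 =1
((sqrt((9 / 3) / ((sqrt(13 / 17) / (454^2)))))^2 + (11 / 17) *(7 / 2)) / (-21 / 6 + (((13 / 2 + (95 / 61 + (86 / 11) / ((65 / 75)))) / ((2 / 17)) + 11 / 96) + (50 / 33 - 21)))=5781.97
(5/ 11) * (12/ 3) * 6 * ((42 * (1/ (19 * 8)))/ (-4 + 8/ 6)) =-945/ 836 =-1.13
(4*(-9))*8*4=-1152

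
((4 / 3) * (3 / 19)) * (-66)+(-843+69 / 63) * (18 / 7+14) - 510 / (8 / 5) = -159583187 / 11172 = -14284.21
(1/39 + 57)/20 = 556/195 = 2.85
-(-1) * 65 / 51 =65 / 51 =1.27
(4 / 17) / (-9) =-4 / 153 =-0.03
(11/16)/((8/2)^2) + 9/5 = 2359/1280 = 1.84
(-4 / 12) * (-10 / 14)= 5 / 21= 0.24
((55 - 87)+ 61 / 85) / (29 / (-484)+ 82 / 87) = -111965172 / 3159025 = -35.44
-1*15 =-15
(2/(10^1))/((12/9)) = 3/20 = 0.15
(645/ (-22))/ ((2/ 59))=-38055/ 44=-864.89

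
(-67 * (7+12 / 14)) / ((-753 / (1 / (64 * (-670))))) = -11 / 674688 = -0.00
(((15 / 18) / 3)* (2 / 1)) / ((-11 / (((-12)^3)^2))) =-1658880 / 11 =-150807.27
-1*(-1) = 1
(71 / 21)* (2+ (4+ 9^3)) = 2485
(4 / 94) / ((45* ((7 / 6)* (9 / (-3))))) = -4 / 14805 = -0.00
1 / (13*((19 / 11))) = 0.04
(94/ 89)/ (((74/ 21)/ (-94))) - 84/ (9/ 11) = -1292578/ 9879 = -130.84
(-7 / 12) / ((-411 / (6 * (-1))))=-7 / 822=-0.01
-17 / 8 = -2.12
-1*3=-3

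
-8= -8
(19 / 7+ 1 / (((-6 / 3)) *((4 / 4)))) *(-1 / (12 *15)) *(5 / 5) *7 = -31 / 360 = -0.09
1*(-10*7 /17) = -70 /17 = -4.12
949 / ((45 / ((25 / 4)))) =4745 / 36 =131.81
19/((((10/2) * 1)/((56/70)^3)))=1216/625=1.95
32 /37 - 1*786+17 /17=-29013 /37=-784.14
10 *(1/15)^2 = 2/45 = 0.04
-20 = -20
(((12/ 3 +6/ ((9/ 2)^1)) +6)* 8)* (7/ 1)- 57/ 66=41831/ 66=633.80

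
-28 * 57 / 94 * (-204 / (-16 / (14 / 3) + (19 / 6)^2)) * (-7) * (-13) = 3733146144 / 78161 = 47762.26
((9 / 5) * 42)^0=1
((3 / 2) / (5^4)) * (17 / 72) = 0.00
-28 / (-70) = 2 / 5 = 0.40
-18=-18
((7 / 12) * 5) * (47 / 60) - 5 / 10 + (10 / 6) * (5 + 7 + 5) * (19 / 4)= 19637 / 144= 136.37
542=542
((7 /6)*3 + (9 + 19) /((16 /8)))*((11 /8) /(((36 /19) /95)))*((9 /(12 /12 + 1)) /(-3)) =-694925 /384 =-1809.70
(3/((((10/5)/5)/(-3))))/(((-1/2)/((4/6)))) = 30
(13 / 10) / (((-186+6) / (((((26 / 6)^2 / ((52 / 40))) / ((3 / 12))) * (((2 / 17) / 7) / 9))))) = -338 / 433755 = -0.00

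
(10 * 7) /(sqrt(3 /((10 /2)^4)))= 1010.36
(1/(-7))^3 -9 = -3088/343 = -9.00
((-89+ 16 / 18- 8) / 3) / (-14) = 865 / 378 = 2.29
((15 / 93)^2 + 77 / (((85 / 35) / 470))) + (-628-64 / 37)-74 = 8582287729 / 604469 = 14198.06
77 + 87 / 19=1550 / 19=81.58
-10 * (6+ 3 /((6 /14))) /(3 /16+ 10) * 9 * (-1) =18720 /163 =114.85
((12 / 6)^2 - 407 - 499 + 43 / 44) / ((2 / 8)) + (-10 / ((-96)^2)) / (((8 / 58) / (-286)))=-365140235 / 101376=-3601.84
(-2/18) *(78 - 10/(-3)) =-9.04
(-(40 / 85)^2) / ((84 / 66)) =-352 / 2023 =-0.17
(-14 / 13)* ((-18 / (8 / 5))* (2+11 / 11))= 945 / 26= 36.35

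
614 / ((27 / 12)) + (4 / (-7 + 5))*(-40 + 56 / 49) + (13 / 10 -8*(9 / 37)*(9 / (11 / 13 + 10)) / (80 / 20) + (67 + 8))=467260051 / 1095570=426.50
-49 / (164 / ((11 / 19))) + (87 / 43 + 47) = 6545351 / 133988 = 48.85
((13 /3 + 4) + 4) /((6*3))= 37 /54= 0.69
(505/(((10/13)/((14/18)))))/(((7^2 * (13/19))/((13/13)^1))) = 1919/126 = 15.23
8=8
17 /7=2.43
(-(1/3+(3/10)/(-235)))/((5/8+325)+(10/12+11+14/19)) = -177916/181204975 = -0.00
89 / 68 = 1.31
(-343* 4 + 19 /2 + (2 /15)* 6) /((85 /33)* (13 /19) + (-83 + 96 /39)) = 17.29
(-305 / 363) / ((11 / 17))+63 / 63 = -1192 / 3993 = -0.30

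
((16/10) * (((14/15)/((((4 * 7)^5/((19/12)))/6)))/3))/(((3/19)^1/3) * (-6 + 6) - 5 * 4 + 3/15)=-19/1369146240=-0.00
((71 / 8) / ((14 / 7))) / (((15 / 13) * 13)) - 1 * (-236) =56711 / 240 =236.30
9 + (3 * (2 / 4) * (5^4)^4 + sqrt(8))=2 * sqrt(2) + 457763671893 / 2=228881835949.33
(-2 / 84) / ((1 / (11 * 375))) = -1375 / 14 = -98.21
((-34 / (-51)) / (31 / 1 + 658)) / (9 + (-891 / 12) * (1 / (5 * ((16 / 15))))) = -128 / 651105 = -0.00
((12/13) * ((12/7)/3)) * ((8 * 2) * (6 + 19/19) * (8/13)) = 6144/169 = 36.36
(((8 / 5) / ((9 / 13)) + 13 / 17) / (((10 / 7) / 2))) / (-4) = -16471 / 15300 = -1.08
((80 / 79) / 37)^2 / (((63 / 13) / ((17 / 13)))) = 108800 / 538267527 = 0.00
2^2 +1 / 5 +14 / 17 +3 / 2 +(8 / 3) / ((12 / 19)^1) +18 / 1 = 43981 / 1530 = 28.75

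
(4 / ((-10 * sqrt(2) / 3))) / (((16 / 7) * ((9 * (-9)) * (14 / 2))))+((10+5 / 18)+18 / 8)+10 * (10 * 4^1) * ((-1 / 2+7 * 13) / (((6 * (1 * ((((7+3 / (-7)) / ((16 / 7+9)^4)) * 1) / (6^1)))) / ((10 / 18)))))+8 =sqrt(2) / 2160+14099935151971 / 284004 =49646959.73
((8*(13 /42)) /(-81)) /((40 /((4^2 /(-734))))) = 52 /3121335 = 0.00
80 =80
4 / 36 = 0.11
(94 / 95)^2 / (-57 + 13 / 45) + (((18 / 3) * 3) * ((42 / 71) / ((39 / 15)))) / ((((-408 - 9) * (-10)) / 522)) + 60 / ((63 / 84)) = 11892835083223 / 147745542230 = 80.50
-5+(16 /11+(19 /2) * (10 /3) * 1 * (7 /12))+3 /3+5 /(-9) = 2029 /132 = 15.37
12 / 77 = 0.16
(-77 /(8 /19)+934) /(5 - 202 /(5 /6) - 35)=-10015 /3632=-2.76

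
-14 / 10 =-7 / 5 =-1.40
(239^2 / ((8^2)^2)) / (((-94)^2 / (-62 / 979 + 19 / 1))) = 1058966219 / 35432218624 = 0.03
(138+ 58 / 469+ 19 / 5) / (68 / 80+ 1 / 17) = 7543716 / 48307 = 156.16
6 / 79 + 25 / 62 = 2347 / 4898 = 0.48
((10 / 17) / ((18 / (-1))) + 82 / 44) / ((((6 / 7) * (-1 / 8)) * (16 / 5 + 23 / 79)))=-4868770 / 994653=-4.89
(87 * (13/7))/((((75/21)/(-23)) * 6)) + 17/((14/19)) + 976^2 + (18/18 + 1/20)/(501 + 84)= 26001220333/27300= 952425.65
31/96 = 0.32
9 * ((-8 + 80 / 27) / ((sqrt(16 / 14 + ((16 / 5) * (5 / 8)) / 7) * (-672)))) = 17 * sqrt(70) / 2520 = 0.06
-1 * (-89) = 89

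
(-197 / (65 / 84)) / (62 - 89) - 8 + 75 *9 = 395711 / 585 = 676.43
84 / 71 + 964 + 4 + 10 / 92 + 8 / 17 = 53843147 / 55522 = 969.76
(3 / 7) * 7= 3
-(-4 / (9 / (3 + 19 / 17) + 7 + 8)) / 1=280 / 1203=0.23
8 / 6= 4 / 3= 1.33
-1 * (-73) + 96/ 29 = 76.31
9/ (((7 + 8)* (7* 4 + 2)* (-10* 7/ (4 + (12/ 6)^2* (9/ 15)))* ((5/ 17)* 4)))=-34/ 21875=-0.00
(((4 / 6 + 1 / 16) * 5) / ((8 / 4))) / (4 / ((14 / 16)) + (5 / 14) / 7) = 8575 / 21744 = 0.39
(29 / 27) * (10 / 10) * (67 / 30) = 1943 / 810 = 2.40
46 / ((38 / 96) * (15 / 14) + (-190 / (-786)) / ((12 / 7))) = 12148416 / 149245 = 81.40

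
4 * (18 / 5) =72 / 5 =14.40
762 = 762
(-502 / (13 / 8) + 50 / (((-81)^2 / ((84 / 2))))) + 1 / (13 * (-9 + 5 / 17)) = -1298573195 / 4207788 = -308.61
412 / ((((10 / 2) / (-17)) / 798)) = -5589192 / 5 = -1117838.40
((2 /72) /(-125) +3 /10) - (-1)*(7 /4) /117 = 4603 /14625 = 0.31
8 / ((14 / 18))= 72 / 7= 10.29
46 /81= 0.57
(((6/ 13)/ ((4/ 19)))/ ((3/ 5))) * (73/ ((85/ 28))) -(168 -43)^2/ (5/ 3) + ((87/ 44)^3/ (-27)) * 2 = -87423638513/ 9412832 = -9287.71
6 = 6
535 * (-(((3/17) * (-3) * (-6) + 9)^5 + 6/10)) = -143206218.16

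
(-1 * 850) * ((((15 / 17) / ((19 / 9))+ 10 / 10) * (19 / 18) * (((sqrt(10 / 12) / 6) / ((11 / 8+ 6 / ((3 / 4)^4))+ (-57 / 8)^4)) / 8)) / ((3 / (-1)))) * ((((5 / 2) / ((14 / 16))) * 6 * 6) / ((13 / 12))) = 1406976000 * sqrt(30) / 26140773113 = 0.29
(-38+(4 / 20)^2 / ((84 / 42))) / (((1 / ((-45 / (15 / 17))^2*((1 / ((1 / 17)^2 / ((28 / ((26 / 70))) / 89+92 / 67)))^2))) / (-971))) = 5932423752994248883939872 / 150229884025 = 39488972460412.90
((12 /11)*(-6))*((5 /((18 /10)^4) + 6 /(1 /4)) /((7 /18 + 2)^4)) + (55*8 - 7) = 1463522785 /3418801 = 428.08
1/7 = 0.14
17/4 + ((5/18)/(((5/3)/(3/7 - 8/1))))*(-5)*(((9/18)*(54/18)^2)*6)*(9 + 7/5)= 49727/28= 1775.96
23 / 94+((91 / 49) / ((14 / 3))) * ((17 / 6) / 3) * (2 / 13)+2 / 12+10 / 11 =69831 / 50666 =1.38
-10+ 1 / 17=-169 / 17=-9.94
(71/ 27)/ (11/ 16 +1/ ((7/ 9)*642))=850864/ 223101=3.81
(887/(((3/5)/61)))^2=73189186225/9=8132131802.78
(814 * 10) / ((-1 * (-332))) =2035 / 83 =24.52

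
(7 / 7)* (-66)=-66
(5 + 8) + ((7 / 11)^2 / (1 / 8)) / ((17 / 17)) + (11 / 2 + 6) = 6713 / 242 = 27.74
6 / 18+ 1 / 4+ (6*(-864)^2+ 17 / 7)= 376234237 / 84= 4478979.01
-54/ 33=-18/ 11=-1.64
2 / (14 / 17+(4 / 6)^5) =4131 / 1973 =2.09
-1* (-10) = 10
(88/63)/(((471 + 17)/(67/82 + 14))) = 1485/35014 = 0.04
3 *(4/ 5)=12/ 5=2.40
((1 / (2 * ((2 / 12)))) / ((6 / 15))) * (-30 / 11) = -225 / 11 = -20.45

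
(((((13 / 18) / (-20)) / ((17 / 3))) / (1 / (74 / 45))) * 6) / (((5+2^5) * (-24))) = 13 / 183600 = 0.00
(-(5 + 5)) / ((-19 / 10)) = 100 / 19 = 5.26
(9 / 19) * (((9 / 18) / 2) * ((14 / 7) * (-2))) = -9 / 19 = -0.47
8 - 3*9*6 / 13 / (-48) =8.26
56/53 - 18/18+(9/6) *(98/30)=2627/530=4.96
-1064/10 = -532/5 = -106.40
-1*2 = -2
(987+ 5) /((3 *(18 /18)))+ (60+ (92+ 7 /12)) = 1933 /4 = 483.25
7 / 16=0.44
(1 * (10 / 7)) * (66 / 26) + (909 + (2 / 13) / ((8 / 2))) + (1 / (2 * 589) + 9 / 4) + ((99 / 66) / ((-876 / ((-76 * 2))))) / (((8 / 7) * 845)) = 1861504504229 / 2034618040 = 914.92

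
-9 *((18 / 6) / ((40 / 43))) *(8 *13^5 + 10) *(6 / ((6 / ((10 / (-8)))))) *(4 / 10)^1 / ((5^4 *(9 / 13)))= 2490641829 / 25000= 99625.67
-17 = -17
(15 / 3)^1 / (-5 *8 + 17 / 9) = -45 / 343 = -0.13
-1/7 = -0.14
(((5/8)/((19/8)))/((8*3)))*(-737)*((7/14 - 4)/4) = 25795/3648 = 7.07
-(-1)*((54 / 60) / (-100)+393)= 392991 / 1000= 392.99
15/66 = 5/22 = 0.23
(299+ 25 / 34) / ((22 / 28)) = 71337 / 187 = 381.48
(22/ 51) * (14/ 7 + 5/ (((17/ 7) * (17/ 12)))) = 21956/ 14739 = 1.49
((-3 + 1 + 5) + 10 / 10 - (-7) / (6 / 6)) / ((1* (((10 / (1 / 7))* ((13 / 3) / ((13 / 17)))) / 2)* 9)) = 11 / 1785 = 0.01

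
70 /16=35 /8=4.38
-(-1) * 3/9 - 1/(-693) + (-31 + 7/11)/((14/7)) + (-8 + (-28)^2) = 527479/693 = 761.15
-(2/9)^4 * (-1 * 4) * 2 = 128/6561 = 0.02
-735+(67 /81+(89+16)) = -50963 /81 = -629.17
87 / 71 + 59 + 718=55254 / 71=778.23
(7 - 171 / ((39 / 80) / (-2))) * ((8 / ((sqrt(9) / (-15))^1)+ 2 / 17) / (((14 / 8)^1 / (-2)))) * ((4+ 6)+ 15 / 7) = 249802320 / 637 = 392154.35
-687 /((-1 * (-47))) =-687 /47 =-14.62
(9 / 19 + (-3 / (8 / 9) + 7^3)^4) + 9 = 1035409522811779 / 77824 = 13304501475.27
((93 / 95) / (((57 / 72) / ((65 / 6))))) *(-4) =-19344 / 361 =-53.58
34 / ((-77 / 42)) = -204 / 11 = -18.55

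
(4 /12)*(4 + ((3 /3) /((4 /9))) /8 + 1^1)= 169 /96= 1.76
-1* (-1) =1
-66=-66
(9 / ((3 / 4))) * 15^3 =40500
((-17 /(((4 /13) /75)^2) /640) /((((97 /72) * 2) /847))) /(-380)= 4927697775 /3774464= 1305.54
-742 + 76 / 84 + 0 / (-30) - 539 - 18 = -27260 / 21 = -1298.10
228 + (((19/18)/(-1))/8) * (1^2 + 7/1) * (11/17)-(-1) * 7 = 71701/306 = 234.32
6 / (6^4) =1 / 216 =0.00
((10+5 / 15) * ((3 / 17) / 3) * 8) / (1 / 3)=248 / 17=14.59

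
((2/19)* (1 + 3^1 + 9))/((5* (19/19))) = 26/95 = 0.27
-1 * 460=-460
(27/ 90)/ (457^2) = 3/ 2088490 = 0.00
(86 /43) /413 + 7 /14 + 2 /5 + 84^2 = 29145017 /4130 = 7056.90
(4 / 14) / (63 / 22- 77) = -44 / 11417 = -0.00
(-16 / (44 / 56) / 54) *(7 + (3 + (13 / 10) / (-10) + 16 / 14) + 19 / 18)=-304124 / 66825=-4.55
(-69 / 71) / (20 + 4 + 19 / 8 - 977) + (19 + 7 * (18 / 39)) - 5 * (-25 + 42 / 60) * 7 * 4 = 616310359 / 179985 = 3424.23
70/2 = 35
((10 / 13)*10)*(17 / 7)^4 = 8352100 / 31213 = 267.58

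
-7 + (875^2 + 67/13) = 9953101/13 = 765623.15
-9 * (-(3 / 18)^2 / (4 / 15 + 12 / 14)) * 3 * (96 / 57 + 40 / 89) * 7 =994455 / 99769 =9.97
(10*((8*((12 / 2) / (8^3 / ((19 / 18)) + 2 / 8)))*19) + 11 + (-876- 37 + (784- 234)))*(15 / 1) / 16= -11521590 / 36883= -312.38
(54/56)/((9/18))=27/14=1.93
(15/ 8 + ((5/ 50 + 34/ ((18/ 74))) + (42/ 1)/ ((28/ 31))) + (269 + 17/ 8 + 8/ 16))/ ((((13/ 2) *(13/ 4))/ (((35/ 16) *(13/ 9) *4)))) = 289723/ 1053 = 275.14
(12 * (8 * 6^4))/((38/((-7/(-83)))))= 435456/1577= 276.13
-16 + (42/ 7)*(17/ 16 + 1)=-29/ 8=-3.62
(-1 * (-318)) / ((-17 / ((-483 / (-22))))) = -76797 / 187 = -410.68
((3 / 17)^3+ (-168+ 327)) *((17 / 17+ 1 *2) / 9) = 260398 / 4913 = 53.00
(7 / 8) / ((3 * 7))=1 / 24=0.04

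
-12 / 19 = -0.63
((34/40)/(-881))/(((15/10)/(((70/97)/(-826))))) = 0.00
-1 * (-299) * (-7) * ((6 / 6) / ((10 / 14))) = -14651 / 5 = -2930.20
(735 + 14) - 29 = 720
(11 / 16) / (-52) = -11 / 832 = -0.01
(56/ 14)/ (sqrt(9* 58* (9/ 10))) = 0.18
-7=-7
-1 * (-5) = 5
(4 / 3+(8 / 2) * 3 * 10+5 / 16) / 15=5839 / 720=8.11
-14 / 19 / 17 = -14 / 323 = -0.04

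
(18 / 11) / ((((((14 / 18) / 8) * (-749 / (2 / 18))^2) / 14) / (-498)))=-15936 / 6171011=-0.00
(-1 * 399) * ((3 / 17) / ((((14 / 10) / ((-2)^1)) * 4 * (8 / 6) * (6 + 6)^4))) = 95 / 104448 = 0.00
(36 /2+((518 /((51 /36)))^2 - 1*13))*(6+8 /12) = 772802020 /867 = 891351.81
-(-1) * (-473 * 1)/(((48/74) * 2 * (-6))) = 17501/288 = 60.77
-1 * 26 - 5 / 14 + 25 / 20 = -25.11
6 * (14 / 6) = 14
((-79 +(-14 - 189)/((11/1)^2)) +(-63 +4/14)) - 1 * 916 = -897305/847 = -1059.39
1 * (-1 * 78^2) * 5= -30420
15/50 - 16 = -157/10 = -15.70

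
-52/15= -3.47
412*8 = 3296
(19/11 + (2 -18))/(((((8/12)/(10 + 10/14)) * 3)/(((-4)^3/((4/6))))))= 565200/77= 7340.26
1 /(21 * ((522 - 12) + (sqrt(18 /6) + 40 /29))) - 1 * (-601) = 2775691234187 /4618453917 - 841 * sqrt(3) /4618453917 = 601.00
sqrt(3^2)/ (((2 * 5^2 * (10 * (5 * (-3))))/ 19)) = -19/ 2500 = -0.01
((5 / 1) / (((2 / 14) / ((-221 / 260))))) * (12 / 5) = -357 / 5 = -71.40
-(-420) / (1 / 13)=5460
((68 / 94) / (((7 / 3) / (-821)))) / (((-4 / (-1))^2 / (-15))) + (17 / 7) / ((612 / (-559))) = 5600039 / 23688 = 236.41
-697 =-697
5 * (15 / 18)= 25 / 6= 4.17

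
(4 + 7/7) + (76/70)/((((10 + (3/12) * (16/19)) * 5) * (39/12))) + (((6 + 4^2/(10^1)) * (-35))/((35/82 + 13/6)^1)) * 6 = -42967830639/70395325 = -610.38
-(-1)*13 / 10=13 / 10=1.30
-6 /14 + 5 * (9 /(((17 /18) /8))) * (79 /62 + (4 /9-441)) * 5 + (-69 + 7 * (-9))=-3088987929 /3689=-837351.02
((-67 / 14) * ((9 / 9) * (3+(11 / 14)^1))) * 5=-90.59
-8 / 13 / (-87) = 8 / 1131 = 0.01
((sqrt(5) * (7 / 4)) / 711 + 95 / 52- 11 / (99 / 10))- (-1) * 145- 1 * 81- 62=7 * sqrt(5) / 2844 + 1271 / 468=2.72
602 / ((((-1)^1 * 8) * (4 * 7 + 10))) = -301 / 152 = -1.98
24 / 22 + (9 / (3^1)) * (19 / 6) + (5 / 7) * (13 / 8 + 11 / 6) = 24137 / 1848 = 13.06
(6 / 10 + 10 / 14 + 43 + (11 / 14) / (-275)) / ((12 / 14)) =15509 / 300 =51.70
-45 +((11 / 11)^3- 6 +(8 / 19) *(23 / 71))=-67266 / 1349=-49.86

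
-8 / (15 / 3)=-8 / 5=-1.60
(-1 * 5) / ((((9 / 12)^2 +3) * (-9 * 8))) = 10 / 513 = 0.02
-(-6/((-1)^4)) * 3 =18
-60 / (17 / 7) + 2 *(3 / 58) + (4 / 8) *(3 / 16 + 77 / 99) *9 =-319601 / 15776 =-20.26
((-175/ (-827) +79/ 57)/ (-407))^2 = 5671294864/ 368086211338329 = 0.00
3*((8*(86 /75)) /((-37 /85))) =-11696 /185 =-63.22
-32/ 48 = -2/ 3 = -0.67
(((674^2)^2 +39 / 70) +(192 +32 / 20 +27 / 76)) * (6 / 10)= 1646806141276689 / 13300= 123820010622.31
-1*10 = -10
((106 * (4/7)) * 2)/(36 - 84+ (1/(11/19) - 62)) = -1.12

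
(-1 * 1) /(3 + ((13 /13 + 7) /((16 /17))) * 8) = -1 /71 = -0.01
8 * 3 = 24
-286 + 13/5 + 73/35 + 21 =-9111/35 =-260.31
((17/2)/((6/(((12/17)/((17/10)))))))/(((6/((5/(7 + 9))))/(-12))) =-25/68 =-0.37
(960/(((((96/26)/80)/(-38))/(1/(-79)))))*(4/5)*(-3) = -1896960/79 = -24012.15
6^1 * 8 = 48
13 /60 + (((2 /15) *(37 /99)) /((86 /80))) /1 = 67181 /255420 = 0.26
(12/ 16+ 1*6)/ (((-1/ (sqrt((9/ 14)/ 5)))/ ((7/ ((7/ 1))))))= -81*sqrt(70)/ 280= -2.42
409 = 409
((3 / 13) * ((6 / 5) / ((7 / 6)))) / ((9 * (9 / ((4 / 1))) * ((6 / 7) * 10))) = 4 / 2925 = 0.00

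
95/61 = 1.56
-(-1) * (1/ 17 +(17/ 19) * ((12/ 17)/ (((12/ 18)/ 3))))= 937/ 323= 2.90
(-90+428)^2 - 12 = 114232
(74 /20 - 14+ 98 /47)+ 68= 59.79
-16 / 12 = -4 / 3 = -1.33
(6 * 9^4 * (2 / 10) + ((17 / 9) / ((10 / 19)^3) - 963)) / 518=62308403 / 4662000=13.37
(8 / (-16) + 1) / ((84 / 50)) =25 / 84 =0.30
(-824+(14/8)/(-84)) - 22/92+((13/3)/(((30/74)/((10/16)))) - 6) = -2727695/3312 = -823.58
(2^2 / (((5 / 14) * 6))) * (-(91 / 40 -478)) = 44401 / 50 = 888.02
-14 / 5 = -2.80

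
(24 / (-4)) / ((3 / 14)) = -28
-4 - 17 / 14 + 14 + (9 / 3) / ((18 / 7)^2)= 6985 / 756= 9.24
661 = 661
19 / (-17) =-19 / 17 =-1.12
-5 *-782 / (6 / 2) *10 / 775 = 1564 / 93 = 16.82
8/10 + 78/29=506/145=3.49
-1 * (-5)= 5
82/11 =7.45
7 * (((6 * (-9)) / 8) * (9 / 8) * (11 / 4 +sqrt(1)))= -25515 / 128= -199.34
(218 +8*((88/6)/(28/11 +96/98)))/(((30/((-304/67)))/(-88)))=252089728/75375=3344.47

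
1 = 1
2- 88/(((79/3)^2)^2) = 2.00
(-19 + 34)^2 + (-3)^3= 198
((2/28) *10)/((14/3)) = 15/98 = 0.15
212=212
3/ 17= 0.18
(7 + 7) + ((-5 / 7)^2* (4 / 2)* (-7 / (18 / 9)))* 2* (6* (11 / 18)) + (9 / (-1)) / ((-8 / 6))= -457 / 84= -5.44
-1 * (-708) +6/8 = 2835/4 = 708.75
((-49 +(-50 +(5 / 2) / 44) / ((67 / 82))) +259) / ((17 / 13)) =113.85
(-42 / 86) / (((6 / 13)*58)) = -91 / 4988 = -0.02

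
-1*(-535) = 535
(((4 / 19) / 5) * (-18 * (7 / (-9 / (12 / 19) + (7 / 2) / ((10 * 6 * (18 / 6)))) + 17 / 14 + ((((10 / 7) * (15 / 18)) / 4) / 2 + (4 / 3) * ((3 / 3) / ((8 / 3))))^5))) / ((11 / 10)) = -30215357654861 / 52372216866816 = -0.58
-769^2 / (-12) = 591361 / 12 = 49280.08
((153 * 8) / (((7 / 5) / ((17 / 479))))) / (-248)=-13005 / 103943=-0.13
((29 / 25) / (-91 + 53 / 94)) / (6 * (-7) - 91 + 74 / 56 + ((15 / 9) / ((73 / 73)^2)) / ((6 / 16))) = 686952 / 6814189075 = 0.00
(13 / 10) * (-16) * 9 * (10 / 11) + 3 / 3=-1861 / 11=-169.18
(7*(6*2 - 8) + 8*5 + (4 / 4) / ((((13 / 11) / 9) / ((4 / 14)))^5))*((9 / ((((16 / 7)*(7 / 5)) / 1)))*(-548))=-1123045182282735 / 6240321451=-179965.92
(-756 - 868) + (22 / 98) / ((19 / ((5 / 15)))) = -4535821 / 2793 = -1624.00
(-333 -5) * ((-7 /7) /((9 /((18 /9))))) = 676 /9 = 75.11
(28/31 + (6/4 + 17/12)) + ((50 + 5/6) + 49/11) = 80623/1364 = 59.11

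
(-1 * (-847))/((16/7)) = 5929/16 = 370.56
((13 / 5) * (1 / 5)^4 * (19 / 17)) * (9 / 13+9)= 2394 / 53125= 0.05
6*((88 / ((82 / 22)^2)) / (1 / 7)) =447216 / 1681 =266.04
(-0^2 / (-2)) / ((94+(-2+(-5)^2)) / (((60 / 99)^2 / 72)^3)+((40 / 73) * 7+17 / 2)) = 0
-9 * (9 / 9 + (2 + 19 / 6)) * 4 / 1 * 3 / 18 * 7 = -259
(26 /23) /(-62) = -13 /713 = -0.02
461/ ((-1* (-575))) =461/ 575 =0.80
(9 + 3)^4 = 20736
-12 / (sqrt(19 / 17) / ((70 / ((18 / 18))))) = -840*sqrt(323) / 19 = -794.56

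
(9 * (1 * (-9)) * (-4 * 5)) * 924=1496880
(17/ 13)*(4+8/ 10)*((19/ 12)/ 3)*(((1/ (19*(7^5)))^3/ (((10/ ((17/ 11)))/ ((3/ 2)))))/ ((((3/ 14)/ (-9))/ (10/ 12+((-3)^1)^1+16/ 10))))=4913/ 8752977422420981750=0.00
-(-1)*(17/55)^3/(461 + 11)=4913/78529000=0.00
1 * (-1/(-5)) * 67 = 67/5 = 13.40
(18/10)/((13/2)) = 0.28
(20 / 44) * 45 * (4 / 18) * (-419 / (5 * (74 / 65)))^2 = 741745225 / 30118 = 24627.97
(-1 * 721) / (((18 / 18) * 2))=-721 / 2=-360.50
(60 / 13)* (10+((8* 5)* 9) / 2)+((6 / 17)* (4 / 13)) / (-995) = 14833152 / 16915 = 876.92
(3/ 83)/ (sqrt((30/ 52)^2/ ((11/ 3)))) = 26 * sqrt(33)/ 1245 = 0.12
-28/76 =-7/19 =-0.37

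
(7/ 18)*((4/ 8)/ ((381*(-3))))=-7/ 41148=-0.00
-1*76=-76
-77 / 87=-0.89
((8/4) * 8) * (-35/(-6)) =280/3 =93.33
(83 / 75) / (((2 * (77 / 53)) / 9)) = 13197 / 3850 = 3.43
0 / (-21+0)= 0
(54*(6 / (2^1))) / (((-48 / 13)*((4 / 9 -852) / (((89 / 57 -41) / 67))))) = -295893 / 9756272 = -0.03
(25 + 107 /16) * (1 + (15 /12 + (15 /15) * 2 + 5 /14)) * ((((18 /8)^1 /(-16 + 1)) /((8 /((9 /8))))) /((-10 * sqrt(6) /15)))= 1765881 * sqrt(6) /2293760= 1.89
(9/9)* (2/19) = 2/19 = 0.11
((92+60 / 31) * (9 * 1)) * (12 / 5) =314496 / 155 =2029.01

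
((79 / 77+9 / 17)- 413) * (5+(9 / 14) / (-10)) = -372159471 / 183260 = -2030.77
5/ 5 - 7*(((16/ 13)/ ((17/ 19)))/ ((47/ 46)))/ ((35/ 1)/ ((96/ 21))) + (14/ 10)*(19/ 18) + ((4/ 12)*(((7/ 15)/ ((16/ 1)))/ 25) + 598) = 261424016521/ 436254000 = 599.25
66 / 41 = 1.61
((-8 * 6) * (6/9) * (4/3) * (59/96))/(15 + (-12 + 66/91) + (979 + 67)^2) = -21476/896084055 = -0.00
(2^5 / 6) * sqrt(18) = 16 * sqrt(2) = 22.63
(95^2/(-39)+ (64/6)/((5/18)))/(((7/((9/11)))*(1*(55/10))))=-4.10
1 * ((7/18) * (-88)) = -308/9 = -34.22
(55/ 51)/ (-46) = -55/ 2346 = -0.02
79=79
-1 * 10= -10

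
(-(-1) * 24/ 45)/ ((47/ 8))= 64/ 705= 0.09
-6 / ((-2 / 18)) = 54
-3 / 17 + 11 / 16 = 139 / 272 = 0.51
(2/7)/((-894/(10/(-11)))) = 10/34419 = 0.00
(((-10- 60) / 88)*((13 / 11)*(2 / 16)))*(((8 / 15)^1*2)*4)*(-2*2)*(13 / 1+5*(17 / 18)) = 10556 / 297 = 35.54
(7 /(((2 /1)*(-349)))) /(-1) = 7 /698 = 0.01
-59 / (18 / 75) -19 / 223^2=-73350389 / 298374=-245.83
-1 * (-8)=8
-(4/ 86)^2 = -4/ 1849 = -0.00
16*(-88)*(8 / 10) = -5632 / 5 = -1126.40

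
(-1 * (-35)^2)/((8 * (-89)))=1225/712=1.72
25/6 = 4.17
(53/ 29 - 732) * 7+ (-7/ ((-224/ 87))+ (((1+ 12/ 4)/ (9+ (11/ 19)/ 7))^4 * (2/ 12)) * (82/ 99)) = -731988340175772931/ 143288789805216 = -5108.48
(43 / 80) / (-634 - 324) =-43 / 76640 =-0.00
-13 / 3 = -4.33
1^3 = 1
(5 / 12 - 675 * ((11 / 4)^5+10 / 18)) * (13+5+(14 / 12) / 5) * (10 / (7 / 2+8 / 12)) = -35804322053 / 7680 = -4662021.10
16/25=0.64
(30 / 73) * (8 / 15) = 16 / 73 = 0.22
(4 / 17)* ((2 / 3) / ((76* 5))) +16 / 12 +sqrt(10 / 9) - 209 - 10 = -351531 / 1615 +sqrt(10) / 3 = -216.61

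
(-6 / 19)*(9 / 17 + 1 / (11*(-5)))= -0.16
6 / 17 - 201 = -3411 / 17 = -200.65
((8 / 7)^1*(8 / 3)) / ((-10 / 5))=-32 / 21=-1.52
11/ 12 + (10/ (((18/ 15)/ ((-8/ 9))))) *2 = -1501/ 108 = -13.90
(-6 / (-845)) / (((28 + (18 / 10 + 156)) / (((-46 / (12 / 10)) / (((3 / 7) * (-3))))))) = 1610 / 1413009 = 0.00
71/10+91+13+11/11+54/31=35291/310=113.84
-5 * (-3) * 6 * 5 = 450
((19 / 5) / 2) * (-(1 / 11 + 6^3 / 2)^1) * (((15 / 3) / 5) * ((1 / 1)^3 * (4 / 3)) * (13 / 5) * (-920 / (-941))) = -108075344 / 155265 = -696.07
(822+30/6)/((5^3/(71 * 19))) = 1115623/125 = 8924.98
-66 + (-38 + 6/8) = -413/4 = -103.25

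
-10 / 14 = -5 / 7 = -0.71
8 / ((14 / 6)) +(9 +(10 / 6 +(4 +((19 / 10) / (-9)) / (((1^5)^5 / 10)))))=1007 / 63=15.98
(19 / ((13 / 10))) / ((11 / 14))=2660 / 143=18.60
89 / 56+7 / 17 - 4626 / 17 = -257151 / 952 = -270.12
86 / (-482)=-43 / 241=-0.18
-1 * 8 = -8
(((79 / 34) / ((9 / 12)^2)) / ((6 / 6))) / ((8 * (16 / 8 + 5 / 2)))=158 / 1377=0.11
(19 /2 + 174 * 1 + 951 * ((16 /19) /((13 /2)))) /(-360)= -151513 /177840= -0.85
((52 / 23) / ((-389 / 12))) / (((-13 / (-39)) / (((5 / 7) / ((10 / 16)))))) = -14976 / 62629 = -0.24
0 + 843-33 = 810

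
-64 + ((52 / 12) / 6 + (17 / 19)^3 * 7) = -7193363 / 123462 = -58.26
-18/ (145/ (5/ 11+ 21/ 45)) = -912/ 7975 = -0.11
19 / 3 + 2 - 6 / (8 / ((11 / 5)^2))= 4.70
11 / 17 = 0.65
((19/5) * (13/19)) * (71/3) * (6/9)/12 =923/270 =3.42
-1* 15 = -15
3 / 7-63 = -438 / 7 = -62.57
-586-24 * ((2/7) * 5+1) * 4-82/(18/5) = -53041/63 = -841.92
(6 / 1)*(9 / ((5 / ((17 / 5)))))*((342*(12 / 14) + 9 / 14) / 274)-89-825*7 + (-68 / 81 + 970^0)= -22621942223 / 3883950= -5824.47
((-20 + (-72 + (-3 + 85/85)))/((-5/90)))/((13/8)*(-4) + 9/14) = -11844/41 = -288.88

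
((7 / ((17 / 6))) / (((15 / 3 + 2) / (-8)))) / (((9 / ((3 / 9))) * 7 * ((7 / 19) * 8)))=-38 / 7497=-0.01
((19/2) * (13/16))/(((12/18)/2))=741/32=23.16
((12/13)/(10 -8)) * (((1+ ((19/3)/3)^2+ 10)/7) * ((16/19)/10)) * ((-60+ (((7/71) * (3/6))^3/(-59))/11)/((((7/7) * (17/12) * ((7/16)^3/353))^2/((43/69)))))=-30889416092888490209221541888/1087170893288291864745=-28412659.21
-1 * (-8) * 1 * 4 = 32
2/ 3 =0.67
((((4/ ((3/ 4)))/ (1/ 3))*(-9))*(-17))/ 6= 408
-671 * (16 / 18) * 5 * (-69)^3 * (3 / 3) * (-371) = -363463817640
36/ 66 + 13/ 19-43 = -8730/ 209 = -41.77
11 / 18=0.61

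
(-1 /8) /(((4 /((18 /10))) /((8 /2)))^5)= -59049 /25000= -2.36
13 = 13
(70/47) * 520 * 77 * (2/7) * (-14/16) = -700700/47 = -14908.51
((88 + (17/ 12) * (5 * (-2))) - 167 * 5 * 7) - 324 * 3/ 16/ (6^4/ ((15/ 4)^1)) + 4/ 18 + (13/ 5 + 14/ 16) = -66443273/ 11520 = -5767.65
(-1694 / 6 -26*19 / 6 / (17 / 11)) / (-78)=8558 / 1989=4.30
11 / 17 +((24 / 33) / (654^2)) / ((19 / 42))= 81943733 / 126639579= 0.65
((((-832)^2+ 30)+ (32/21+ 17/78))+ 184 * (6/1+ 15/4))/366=126317053/66612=1896.31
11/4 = 2.75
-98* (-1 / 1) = 98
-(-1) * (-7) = -7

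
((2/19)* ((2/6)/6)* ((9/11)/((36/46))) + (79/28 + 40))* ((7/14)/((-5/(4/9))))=-2255641/1185030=-1.90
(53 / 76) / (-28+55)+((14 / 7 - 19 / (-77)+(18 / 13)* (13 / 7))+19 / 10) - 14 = -818911 / 112860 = -7.26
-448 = -448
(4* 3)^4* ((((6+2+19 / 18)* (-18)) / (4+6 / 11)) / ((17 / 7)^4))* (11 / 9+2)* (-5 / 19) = 143821206144 / 7934495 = 18126.07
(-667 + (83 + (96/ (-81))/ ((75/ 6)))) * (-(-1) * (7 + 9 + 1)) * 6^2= -26809952/ 75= -357466.03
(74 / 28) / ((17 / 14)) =37 / 17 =2.18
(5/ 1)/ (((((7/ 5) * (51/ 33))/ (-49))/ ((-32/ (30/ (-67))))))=-412720/ 51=-8092.55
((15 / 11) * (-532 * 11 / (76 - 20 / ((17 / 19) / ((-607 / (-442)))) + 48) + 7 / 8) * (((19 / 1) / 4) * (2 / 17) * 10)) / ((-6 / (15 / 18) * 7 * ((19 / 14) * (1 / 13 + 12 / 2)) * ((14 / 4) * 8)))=20130725875 / 497135795904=0.04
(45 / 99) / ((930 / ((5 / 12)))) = 5 / 24552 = 0.00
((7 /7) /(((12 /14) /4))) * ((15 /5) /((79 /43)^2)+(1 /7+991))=86677774 /18723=4629.48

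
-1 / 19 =-0.05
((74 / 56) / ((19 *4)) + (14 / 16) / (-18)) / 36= -299 / 344736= -0.00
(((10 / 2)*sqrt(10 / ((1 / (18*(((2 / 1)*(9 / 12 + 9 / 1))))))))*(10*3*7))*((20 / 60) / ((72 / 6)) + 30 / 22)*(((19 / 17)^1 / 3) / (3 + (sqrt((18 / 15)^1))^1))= -9160375*sqrt(13) / 7293 + 9160375*sqrt(390) / 14586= 7873.75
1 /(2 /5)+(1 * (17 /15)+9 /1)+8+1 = 649 /30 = 21.63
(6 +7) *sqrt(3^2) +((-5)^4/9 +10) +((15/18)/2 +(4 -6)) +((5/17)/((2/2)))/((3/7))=71939/612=117.55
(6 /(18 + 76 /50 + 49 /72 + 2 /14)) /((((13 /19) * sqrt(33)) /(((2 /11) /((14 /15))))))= 1026000 * sqrt(33) /403202371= 0.01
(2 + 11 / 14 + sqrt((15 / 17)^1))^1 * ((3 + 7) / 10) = sqrt(255) / 17 + 39 / 14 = 3.73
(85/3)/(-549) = -85/1647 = -0.05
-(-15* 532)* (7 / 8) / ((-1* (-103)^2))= -13965 / 21218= -0.66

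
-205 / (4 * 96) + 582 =223283 / 384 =581.47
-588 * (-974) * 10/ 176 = 357945/ 11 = 32540.45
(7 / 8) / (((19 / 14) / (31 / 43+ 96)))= 203791 / 3268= 62.36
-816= -816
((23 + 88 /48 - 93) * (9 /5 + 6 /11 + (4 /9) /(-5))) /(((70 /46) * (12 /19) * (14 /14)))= -199644761 /1247400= -160.05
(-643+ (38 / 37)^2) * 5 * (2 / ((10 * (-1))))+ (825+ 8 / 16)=4017865 / 2738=1467.45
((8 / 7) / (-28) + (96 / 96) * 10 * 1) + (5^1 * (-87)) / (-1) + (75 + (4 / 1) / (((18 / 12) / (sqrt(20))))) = 16 * sqrt(5) / 3 + 25478 / 49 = 531.88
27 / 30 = 9 / 10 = 0.90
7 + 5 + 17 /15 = 197 /15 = 13.13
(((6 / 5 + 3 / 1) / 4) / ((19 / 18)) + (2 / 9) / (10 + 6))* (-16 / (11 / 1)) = -13798 / 9405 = -1.47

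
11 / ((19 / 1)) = 11 / 19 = 0.58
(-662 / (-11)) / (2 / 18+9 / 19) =56601 / 550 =102.91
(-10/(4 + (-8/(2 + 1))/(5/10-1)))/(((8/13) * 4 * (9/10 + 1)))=-975/4256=-0.23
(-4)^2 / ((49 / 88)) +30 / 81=38506 / 1323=29.11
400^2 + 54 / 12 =320009 / 2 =160004.50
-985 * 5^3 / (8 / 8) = -123125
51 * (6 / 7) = 306 / 7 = 43.71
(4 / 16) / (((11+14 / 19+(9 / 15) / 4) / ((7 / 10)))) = 133 / 9034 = 0.01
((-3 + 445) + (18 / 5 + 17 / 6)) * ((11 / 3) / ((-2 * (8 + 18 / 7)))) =-1035881 / 13320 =-77.77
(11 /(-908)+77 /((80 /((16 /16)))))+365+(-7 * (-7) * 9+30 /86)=630403817 /780880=807.30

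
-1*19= -19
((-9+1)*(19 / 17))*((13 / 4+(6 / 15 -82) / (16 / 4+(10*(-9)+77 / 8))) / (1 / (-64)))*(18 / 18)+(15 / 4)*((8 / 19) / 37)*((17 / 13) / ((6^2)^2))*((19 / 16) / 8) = 10099060835219 / 4086789120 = 2471.15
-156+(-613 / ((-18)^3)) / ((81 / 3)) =-24563771 / 157464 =-156.00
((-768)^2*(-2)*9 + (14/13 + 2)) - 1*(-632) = -138010560/13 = -10616196.92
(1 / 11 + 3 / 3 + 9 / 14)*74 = 9879 / 77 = 128.30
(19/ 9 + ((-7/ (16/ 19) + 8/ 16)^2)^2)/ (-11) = -199864619/ 589824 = -338.85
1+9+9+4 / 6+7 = 80 / 3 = 26.67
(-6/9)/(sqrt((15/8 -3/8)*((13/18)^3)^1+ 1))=-24*sqrt(18255)/6085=-0.53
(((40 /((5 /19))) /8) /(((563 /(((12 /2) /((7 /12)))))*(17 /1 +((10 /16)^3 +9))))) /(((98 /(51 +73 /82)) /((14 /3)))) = 165570560 /5066049093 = 0.03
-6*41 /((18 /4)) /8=-41 /6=-6.83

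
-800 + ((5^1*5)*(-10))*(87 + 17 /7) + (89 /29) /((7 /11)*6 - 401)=-20538238953 /886907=-23157.15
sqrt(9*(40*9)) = 18*sqrt(10) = 56.92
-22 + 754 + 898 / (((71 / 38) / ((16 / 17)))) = 1429508 / 1207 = 1184.35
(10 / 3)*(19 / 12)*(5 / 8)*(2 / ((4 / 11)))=5225 / 288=18.14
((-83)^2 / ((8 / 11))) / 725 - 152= -805821 / 5800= -138.93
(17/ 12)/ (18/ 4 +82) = 17/ 1038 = 0.02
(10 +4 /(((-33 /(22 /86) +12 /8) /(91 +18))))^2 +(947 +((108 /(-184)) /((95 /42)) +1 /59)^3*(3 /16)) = 5518448594209578712409 /5572508133538735875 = 990.30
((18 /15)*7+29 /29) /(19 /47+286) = 2209 /67305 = 0.03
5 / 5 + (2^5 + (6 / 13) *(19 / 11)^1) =4833 / 143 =33.80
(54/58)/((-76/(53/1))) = -1431/2204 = -0.65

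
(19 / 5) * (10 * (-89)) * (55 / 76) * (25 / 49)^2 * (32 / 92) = -12237500 / 55223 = -221.60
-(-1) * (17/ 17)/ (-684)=-1/ 684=-0.00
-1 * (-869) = 869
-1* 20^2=-400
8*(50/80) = 5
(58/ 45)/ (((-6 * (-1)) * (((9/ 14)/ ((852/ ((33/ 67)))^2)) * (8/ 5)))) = 18374787788/ 29403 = 624929.01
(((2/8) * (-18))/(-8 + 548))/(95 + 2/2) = -1/11520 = -0.00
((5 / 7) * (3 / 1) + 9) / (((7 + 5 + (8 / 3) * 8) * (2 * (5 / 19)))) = 2223 / 3500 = 0.64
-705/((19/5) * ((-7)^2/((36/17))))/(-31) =126900/490637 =0.26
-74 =-74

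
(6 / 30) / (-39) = -1 / 195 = -0.01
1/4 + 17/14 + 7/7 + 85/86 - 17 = -16311/1204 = -13.55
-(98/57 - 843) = 47953/57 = 841.28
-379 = -379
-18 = -18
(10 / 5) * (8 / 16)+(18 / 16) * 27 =251 / 8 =31.38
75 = 75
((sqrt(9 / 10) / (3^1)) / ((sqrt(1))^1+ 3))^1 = sqrt(10) / 40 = 0.08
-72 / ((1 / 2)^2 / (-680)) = 195840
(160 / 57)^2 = 25600 / 3249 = 7.88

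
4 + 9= 13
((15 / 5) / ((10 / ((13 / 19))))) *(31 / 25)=1209 / 4750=0.25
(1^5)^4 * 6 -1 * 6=0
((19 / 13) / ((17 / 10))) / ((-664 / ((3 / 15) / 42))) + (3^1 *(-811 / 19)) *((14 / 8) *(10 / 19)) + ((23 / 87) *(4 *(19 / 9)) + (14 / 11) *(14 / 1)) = -97.89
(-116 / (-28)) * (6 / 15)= 58 / 35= 1.66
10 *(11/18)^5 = 805255/944784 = 0.85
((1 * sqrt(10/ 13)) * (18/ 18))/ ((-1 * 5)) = -sqrt(130)/ 65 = -0.18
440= 440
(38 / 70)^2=0.29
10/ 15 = 0.67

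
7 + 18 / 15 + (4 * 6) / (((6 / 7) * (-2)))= -5.80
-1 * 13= -13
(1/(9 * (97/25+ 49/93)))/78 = 775/2397564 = 0.00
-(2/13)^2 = -4/169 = -0.02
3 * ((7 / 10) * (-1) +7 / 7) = 9 / 10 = 0.90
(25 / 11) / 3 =25 / 33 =0.76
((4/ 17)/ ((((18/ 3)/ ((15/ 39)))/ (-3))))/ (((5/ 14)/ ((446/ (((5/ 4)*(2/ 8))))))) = -199808/ 1105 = -180.82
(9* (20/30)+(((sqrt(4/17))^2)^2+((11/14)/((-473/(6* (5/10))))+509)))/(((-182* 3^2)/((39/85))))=-5973829/41406764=-0.14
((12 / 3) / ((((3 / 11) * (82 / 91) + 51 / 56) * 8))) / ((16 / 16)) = 572 / 1323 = 0.43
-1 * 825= -825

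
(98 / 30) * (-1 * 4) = -196 / 15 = -13.07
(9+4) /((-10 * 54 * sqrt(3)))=-13 * sqrt(3) /1620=-0.01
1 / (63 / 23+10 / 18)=207 / 682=0.30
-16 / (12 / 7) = -28 / 3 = -9.33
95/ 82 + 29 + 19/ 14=9045/ 287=31.52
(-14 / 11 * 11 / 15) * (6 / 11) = -28 / 55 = -0.51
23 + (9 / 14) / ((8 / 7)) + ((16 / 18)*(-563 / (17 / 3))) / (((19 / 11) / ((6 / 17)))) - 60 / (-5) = 1538971 / 87856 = 17.52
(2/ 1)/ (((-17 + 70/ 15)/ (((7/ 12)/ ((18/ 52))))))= -91/ 333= -0.27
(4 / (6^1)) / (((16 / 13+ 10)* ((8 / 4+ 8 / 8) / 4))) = 52 / 657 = 0.08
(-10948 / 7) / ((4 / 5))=-1955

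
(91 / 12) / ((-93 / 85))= -7735 / 1116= -6.93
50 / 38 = 25 / 19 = 1.32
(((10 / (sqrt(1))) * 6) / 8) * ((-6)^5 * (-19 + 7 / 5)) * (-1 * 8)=-8211456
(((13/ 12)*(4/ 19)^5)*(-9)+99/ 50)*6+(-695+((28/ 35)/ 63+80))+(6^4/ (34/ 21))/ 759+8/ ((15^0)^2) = -9964617645704906/ 16773280333425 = -594.08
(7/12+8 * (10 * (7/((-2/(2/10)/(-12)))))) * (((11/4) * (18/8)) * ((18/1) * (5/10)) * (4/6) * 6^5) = 194164047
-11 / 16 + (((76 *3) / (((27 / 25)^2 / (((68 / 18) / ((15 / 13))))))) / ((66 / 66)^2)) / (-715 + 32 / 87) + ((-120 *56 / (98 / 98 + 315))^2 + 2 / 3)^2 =220017268509632482565 / 1072634751435024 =205118.53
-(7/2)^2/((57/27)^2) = -3969/1444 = -2.75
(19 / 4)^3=6859 / 64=107.17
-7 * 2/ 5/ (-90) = 7/ 225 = 0.03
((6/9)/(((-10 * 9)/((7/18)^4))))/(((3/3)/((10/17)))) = -2401/24091992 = -0.00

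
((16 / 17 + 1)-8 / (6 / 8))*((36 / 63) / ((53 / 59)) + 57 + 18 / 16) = -4565255 / 8904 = -512.72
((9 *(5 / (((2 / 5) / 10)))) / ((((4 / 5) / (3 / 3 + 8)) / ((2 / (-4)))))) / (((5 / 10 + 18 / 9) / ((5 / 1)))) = -50625 / 4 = -12656.25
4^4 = 256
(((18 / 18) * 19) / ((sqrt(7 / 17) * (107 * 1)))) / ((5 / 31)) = 589 * sqrt(119) / 3745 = 1.72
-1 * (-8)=8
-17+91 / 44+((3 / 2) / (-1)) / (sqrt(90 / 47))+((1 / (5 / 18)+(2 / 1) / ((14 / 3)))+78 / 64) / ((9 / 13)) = -90581 / 12320 - sqrt(470) / 20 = -8.44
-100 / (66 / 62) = -3100 / 33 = -93.94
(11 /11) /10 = 0.10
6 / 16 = 3 / 8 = 0.38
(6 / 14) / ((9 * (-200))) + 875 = 3674999 / 4200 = 875.00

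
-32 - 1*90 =-122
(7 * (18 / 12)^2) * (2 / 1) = 31.50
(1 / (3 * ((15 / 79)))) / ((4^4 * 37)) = 79 / 426240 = 0.00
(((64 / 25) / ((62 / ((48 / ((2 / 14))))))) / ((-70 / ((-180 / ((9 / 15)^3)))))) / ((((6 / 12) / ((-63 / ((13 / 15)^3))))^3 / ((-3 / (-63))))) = -18749238480000000000 / 328739480563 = -57033729.10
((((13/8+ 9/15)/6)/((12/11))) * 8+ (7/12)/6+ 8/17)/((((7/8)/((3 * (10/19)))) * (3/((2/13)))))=3832/12597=0.30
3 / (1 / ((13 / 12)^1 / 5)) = 13 / 20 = 0.65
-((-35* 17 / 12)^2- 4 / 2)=-353737 / 144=-2456.51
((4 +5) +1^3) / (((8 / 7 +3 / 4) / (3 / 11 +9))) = 48.99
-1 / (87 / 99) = -33 / 29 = -1.14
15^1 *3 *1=45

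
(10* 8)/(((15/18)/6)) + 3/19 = 10947/19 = 576.16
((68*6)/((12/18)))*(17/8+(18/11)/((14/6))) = 266373/154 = 1729.69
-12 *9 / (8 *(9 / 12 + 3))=-18 / 5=-3.60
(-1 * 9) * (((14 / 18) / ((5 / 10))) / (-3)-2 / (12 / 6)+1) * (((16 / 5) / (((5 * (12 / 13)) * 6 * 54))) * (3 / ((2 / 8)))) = 728 / 6075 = 0.12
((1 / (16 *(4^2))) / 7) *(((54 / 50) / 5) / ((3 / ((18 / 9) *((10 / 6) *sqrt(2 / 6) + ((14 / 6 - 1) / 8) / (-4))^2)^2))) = 0.00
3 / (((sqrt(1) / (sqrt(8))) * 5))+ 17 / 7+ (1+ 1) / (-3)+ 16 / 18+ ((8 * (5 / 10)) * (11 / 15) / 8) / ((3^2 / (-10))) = 6 * sqrt(2) / 5+ 424 / 189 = 3.94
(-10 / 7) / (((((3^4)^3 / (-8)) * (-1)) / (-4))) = 320 / 3720087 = 0.00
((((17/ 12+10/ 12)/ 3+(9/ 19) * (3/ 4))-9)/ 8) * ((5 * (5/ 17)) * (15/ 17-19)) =144375/ 5491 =26.29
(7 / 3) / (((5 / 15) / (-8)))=-56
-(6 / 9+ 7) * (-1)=23 / 3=7.67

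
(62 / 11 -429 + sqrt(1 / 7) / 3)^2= 1366322008 / 7623 -9314*sqrt(7) / 231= 179130.11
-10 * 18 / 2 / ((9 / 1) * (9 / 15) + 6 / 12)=-15.25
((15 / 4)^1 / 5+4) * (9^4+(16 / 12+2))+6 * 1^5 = 374239 / 12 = 31186.58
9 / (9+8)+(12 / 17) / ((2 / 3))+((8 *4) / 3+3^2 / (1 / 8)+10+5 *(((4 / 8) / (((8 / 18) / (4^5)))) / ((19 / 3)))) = 972613 / 969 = 1003.73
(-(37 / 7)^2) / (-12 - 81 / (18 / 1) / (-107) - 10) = 7918 / 6223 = 1.27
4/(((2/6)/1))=12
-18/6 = -3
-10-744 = -754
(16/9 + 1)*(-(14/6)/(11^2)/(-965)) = 35/630531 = 0.00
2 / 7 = 0.29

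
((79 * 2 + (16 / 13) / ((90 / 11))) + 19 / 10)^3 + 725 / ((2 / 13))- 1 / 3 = 6573958630206479 / 1601613000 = 4104586.21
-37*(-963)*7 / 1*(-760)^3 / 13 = -109488076992000 / 13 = -8422159768615.38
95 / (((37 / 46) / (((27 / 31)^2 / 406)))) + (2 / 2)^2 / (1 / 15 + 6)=36174540 / 93834923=0.39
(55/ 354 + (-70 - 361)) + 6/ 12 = -76171/ 177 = -430.34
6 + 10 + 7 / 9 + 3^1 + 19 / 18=125 / 6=20.83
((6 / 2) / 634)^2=9 / 401956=0.00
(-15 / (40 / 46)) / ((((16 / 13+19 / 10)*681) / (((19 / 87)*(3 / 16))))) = -28405 / 85736992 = -0.00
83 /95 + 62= 5973 /95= 62.87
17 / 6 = 2.83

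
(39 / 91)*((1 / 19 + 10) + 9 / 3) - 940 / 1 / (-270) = 32590 / 3591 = 9.08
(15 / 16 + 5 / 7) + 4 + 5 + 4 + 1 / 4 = 1669 / 112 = 14.90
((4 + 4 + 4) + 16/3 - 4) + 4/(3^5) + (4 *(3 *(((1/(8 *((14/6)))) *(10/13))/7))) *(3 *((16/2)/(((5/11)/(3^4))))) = 48833236/154791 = 315.48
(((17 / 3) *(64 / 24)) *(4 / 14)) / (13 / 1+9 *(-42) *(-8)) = 272 / 191331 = 0.00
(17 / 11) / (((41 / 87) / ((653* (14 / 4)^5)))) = 16231982109 / 14432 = 1124721.60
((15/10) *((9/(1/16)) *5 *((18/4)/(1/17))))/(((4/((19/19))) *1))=20655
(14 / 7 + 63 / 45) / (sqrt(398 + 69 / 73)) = 17*sqrt(2125979) / 145615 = 0.17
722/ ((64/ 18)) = 3249/ 16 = 203.06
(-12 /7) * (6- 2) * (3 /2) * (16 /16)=-72 /7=-10.29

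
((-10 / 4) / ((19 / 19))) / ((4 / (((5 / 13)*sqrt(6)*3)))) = -75*sqrt(6) / 104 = -1.77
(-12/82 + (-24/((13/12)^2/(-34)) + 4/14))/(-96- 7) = -33730408/4995809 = -6.75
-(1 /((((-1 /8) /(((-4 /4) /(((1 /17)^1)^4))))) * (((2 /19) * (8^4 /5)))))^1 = -7934495 /1024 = -7748.53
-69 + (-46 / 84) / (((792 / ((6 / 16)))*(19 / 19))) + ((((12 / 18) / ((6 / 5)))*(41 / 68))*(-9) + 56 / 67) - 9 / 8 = -7305166501 / 101033856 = -72.30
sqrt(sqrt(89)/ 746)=sqrt(746)*89^(1/ 4)/ 746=0.11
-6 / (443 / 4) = -24 / 443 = -0.05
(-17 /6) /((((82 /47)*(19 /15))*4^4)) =-3995 /797696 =-0.01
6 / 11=0.55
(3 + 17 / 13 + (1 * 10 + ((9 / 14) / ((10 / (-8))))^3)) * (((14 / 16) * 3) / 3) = 3949467 / 318500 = 12.40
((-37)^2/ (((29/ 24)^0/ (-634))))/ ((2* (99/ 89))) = -38623597/ 99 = -390137.34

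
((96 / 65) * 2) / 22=96 / 715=0.13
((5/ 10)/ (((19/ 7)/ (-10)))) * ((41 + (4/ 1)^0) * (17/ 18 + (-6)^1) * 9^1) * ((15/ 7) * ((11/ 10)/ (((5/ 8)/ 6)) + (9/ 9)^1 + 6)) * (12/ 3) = 10067148/ 19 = 529849.89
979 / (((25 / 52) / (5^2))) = 50908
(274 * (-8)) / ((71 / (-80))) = 175360 / 71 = 2469.86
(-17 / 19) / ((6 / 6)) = -17 / 19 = -0.89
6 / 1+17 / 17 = 7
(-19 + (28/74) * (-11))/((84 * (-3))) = 857/9324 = 0.09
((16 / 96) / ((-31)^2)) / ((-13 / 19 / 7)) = -0.00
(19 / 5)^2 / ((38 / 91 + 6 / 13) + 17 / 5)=32851 / 9735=3.37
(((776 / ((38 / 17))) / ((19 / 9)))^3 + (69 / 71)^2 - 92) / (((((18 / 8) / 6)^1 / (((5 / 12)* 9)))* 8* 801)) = 5272872596793393065 / 759855148731684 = 6939.31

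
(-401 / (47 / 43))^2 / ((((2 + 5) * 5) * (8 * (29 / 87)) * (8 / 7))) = 891963147 / 706880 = 1261.83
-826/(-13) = 826/13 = 63.54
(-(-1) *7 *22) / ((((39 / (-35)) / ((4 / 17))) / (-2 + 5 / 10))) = 10780 / 221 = 48.78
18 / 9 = 2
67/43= 1.56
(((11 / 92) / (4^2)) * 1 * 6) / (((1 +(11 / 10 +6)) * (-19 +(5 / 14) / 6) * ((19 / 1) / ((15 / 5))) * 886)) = -385 / 7392078744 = -0.00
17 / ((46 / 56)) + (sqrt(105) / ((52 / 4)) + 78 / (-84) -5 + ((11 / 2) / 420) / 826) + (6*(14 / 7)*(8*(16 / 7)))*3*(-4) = -2617.59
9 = 9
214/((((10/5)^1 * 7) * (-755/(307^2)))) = -10084643/5285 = -1908.16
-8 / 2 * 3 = -12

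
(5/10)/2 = 1/4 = 0.25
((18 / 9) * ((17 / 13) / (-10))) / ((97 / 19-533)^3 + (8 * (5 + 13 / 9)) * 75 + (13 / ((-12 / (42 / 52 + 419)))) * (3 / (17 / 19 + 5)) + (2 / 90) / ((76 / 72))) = 313428864 / 176292845680028857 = 0.00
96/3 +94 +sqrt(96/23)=4*sqrt(138)/23 +126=128.04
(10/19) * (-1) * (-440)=4400/19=231.58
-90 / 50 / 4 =-9 / 20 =-0.45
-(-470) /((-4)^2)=29.38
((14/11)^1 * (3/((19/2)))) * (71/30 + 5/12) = 1169/1045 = 1.12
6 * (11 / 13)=66 / 13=5.08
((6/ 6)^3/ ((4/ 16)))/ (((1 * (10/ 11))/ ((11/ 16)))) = 121/ 40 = 3.02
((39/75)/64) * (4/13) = 1/400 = 0.00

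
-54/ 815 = -0.07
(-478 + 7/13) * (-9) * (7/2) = 391041/26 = 15040.04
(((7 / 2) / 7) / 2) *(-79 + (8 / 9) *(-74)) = -1303 / 36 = -36.19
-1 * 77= -77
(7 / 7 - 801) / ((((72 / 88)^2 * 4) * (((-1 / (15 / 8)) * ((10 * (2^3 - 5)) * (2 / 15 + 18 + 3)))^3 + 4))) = 756250 / 97858589811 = 0.00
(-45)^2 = 2025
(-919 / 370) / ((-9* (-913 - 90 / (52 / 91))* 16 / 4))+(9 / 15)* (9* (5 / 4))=24061934 / 3564765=6.75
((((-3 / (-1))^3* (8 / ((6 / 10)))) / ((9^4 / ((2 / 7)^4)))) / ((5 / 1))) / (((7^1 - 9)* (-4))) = 16 / 1750329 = 0.00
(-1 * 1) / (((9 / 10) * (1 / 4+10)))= -40 / 369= -0.11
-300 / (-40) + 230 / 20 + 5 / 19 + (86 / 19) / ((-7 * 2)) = 2519 / 133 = 18.94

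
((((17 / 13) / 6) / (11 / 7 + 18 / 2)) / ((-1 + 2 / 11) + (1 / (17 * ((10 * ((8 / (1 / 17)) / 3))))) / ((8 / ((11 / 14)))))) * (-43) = 36437952320 / 33628533471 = 1.08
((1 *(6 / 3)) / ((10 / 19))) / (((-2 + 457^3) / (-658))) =-12502 / 477219955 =-0.00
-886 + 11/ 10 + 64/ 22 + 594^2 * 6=232774741/ 110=2116134.01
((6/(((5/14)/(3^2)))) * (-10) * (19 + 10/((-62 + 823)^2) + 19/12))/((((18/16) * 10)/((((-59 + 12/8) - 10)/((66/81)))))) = 1459896929442/6370331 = 229171.28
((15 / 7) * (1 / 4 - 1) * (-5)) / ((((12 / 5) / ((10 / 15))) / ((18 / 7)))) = 1125 / 196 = 5.74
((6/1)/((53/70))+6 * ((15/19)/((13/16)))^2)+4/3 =144755648/9700431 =14.92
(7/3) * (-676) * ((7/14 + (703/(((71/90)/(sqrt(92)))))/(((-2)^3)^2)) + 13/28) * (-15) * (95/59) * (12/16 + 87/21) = 296937225/1652 + 347911448625 * sqrt(23)/67024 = 25074180.29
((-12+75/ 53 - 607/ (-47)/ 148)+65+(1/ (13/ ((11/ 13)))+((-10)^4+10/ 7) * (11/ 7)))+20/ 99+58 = 4784263977141749/ 302241031092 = 15829.30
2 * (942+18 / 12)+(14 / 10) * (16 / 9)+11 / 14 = 1190873 / 630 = 1890.27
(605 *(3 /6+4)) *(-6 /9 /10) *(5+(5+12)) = -3993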